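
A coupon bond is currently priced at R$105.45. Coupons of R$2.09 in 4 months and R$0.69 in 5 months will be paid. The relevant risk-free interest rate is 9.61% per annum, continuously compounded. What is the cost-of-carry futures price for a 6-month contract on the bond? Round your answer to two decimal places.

PV(coupons) I = 2.09·e^(−0.0961·4/12) + 0.69·e^(−0.0961·5/12)
I = 2.0241 + 0.6629 = 2.6870
F = (S − I)·e^(rT) = (105.45 − 2.6870) · e^(0.0961·6/12)
= 102.7630 · e^0.048050 = 102.7630 × 1.049223 = R$107.82

R$107.82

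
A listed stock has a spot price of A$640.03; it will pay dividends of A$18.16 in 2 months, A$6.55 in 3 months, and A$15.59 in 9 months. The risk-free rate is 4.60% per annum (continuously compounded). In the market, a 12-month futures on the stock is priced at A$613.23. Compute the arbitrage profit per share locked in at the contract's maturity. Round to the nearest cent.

PV(dividends) I = 18.16·e^(−0.0460·2/12) + 6.55·e^(−0.0460·3/12) + 15.59·e^(−0.0460·9/12) = 39.5577
Fair futures F* = (S − I)·e^(rT) = (640.03 − 39.5577)·e^0.046000 = 600.4723 × 1.047074 = 628.7389
Market A$613.23 < fair 628.7389: forward underpriced → reverse cash-and-carry (short the stock, invest proceeds at r, pay the dividends, go long the forward).
Profit at T = |F_mkt − F*| = |613.23 − 628.7389| = A$15.51 per share

A$15.51 per share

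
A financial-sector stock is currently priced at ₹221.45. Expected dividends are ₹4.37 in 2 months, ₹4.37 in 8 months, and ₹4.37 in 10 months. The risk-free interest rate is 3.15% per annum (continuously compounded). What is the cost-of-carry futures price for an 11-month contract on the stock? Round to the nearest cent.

₹214.68

PV(dividends) I = 4.37·e^(−0.0315·2/12) + 4.37·e^(−0.0315·8/12) + 4.37·e^(−0.0315·10/12)
I = 4.3471 + 4.2792 + 4.2568 = 12.8831
F = (S − I)·e^(rT) = (221.45 − 12.8831) · e^(0.0315·11/12)
= 208.5669 · e^0.028875 = 208.5669 × 1.029296 = ₹214.68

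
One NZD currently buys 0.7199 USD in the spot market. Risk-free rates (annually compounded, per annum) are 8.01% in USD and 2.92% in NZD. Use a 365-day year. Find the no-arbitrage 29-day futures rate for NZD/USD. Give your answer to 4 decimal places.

By covered interest parity, F = S · (1+r_USD)^T / (1+r_NZD)^T
= 0.7199 × 1.006141 / 1.002289 = 0.7199 × 1.003843
F = 0.7227 USD per NZD

0.7227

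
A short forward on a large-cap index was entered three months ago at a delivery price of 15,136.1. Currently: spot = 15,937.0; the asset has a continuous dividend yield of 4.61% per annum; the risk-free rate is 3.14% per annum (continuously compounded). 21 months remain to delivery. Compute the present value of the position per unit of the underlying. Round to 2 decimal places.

-374.97

Current fair forward for the remaining 21 months: F = S·e^((r − q)·T), (r − q) = 0.0314 − 0.0461 = -0.0147
F = 15937.0 · e^(-0.0147 × 21/12) = 15937.0 × 0.97460307 = 15532.2491
Value of long forward = (F − K)·e^(−rT) = (15532.2491 − 15136.1) · e^(−0.0314·21/12)
= 396.1491 × 0.94653247 = 374.97
Short position value = −(long value) = -374.97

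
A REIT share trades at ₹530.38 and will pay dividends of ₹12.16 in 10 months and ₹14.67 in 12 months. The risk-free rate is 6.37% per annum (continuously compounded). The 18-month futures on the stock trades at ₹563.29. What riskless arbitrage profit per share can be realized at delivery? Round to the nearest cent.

PV(dividends) I = 12.16·e^(−0.0637·10/12) + 14.67·e^(−0.0637·12/12) = 25.2960
Fair futures F* = (S − I)·e^(rT) = (530.38 − 25.2960)·e^0.095550 = 505.0840 × 1.100264 = 555.7257
Market ₹563.29 > fair 555.7257: forward overpriced → cash-and-carry (borrow at r, buy the stock and collect the dividends, short the forward).
Profit at T = |F_mkt − F*| = |563.29 − 555.7257| = ₹7.56 per share

₹7.56 per share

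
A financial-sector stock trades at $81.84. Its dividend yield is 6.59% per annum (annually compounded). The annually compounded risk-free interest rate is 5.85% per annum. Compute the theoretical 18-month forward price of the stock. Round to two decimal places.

$80.99

F = S · (1+r)^T / (1+q)^T
= 81.84 × 1.089021 / 1.100461 = 81.84 × 0.989604
F = $80.99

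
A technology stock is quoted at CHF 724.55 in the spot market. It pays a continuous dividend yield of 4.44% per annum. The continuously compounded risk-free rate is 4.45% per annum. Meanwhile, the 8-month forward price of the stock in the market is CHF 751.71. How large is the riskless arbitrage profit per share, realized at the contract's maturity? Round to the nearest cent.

Fair forward: F* = S·e^(carry·T), with carry = (r − q) = 0.0445 − 0.0444 = 0.0001
F* = 724.55 · e^(0.0001 × 8/12) = 724.55 · e^0.000067 = 724.55 × 1.000067 = CHF 724.5985
Market CHF 751.71 > fair CHF 724.5985: forward overpriced → cash-and-carry (buy spot, short the forward).
At maturity, profit = |F_mkt − F*| = |751.71 − 724.5985| = CHF 27.11 per share

CHF 27.11 per share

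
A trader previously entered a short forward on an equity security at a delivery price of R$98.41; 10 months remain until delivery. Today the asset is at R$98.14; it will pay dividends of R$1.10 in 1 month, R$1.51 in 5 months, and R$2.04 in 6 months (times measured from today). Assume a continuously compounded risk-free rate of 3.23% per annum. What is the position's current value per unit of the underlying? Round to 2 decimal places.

R$2.25

PV(remaining dividends) I = 1.10·e^(−0.0323·1/12) + 1.51·e^(−0.0323·5/12) + 2.04·e^(−0.0323·6/12) = 4.5942
Current forward F = (S − I)·e^(rT) = (98.14 − 4.5942)·e^(0.0323·10/12) = 93.5458 × 1.027282 = 96.0979
Value (long) = (F − K)·e^(−rT) = (96.0979 − 98.41) × 0.973442 = -2.2507
Short position value = −(long value) = R$2.25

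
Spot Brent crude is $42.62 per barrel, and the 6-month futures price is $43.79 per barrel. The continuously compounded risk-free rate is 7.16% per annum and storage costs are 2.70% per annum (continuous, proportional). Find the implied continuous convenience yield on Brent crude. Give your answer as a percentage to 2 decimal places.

F = S·e^((r+u−y)T) ⇒ (r+u−y) = ln(F/S)/T
ln(43.79/42.62) = 0.027082; /T ⇒ 0.054164
y = r + u − ln(F/S)/T = 0.0716 + 0.0270 − 0.054164 = 0.044436
y = 4.44%

4.44%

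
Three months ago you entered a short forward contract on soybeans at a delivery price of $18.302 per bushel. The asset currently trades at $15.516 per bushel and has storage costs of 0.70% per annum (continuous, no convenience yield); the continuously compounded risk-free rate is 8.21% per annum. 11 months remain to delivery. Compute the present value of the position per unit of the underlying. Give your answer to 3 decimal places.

$1.359 per bushel

Current fair forward for the remaining 11 months: F = S·e^((r + u)·T), (r + u) = 0.0821 + 0.0070 = 0.0891
F = 15.516 · e^(0.0891 × 11/12) = 15.516 × 1.085103 = 16.8365
Value of long forward = (F − K)·e^(−rT) = (16.8365 − 18.302) · e^(−0.0821·11/12)
= -1.4655 × 0.927504 = -1.359
Short position value = −(long value) = $1.359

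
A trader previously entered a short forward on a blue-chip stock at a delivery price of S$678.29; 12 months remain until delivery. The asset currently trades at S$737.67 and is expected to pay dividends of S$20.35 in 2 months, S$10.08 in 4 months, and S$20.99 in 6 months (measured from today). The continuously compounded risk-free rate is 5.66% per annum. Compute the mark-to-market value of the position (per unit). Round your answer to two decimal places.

-S$46.25

PV(remaining dividends) I = 20.35·e^(−0.0566·2/12) + 10.08·e^(−0.0566·4/12) + 20.99·e^(−0.0566·6/12) = 50.4549
Current forward F = (S − I)·e^(rT) = (737.67 − 50.4549)·e^(0.0566·12/12) = 687.2151 × 1.058232 = 727.2330
Value (long) = (F − K)·e^(−rT) = (727.2330 − 678.29) × 0.944972 = 46.2498
Short position value = −(long value) = -S$46.25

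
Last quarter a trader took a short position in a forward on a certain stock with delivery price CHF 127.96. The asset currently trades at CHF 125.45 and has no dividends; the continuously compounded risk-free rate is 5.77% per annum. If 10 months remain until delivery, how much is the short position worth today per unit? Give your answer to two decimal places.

-CHF 3.50

Current fair forward for the remaining 10 months: F = S·e^(r·T), r = 0.0577
F = 125.45 · e^(0.0577 × 10/12) = 125.45 × 1.049258 = 131.6294
Value of long forward = (F − K)·e^(−rT) = (131.6294 − 127.96) · e^(−0.0577·10/12)
= 3.6694 × 0.953054 = 3.50
Short position value = −(long value) = -CHF 3.50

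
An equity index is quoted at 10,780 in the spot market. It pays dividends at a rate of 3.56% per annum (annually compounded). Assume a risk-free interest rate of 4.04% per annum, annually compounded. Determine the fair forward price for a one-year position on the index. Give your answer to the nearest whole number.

10,830

F = S · (1+r)^T / (1+q)^T
= 10780 × 1.040400 / 1.035600 = 10780 × 1.004635
F = 10,830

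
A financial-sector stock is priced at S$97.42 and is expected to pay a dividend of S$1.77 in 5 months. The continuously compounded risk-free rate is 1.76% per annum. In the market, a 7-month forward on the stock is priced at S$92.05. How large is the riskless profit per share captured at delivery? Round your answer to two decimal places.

S$4.60 per share

PV(dividends) I = 1.77·e^(−0.0176·5/12) = 1.7571
Fair forward F* = (S − I)·e^(rT) = (97.42 − 1.7571)·e^0.010267 = 95.6629 × 1.010320 = 96.6501
Market S$92.05 < fair 96.6501: forward underpriced → reverse cash-and-carry (short the stock, invest proceeds at r, pay the dividends, go long the forward).
Profit at T = |F_mkt − F*| = |92.05 − 96.6501| = S$4.60 per share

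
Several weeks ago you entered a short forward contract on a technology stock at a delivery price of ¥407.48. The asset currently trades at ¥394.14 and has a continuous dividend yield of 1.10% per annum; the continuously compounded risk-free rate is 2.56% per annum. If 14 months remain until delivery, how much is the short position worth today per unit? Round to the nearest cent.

Current fair forward for the remaining 14 months: F = S·e^((r − q)·T), (r − q) = 0.0256 − 0.0110 = 0.0146
F = 394.14 · e^(0.0146 × 14/12) = 394.14 × 1.017179 = 400.9109
Value of long forward = (F − K)·e^(−rT) = (400.9109 − 407.48) · e^(−0.0256·14/12)
= -6.5691 × 0.970575 = -6.38
Short position value = −(long value) = ¥6.38

¥6.38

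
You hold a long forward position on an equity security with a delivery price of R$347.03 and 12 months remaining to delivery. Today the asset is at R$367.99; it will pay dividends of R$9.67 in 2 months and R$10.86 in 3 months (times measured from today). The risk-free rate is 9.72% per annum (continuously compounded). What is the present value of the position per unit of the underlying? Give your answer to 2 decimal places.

PV(remaining dividends) I = 9.67·e^(−0.0972·2/12) + 10.86·e^(−0.0972·3/12) = 20.1139
Current forward F = (S − I)·e^(rT) = (367.99 − 20.1139)·e^(0.0972·12/12) = 347.8761 × 1.102081 = 383.3876
Value (long) = (F − K)·e^(−rT) = (383.3876 − 347.03) × 0.907375 = 32.9900
Value = R$32.99

R$32.99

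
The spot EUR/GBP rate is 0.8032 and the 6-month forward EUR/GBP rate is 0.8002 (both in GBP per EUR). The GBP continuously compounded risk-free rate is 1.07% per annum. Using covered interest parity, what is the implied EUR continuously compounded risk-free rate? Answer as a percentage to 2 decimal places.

1.82%

F = S·e^((r_GBP − r_EUR)T) ⇒ r_EUR = r_GBP − ln(F/S)/T
ln(0.8002/0.8032) = -0.003742; /(6/12) = -0.007484
r_EUR = 0.0107 + 0.007484 = 0.018184
r_EUR = 1.82%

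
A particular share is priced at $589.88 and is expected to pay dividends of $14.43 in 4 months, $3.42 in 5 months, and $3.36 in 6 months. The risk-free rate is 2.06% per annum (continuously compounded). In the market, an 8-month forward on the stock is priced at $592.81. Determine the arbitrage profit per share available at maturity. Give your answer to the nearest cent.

PV(dividends) I = 14.43·e^(−0.0206·4/12) + 3.42·e^(−0.0206·5/12) + 3.36·e^(−0.0206·6/12) = 21.0476
Fair forward F* = (S − I)·e^(rT) = (589.88 − 21.0476)·e^0.013733 = 568.8324 × 1.013828 = 576.6982
Market $592.81 > fair 576.6982: forward overpriced → cash-and-carry (borrow at r, buy the stock and collect the dividends, short the forward).
Profit at T = |F_mkt − F*| = |592.81 − 576.6982| = $16.11 per share

$16.11 per share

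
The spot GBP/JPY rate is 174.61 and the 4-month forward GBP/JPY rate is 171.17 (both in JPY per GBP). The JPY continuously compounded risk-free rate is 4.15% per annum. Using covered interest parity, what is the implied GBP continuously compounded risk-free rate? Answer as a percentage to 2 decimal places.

F = S·e^((r_JPY − r_GBP)T) ⇒ r_GBP = r_JPY − ln(F/S)/T
ln(171.17/174.61) = -0.019898; /(4/12) = -0.059694
r_GBP = 0.0415 + 0.059694 = 0.101194
r_GBP = 10.12%

10.12%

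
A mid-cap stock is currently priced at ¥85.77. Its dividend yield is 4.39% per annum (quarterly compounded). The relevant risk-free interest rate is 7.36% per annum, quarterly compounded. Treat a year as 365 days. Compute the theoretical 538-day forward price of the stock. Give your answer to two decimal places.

¥89.55

F = S · (1+r/4)^(4T) / (1+q/4)^(4T)
= 85.77 × 1.113489 / 1.066471 = 85.77 × 1.044087
F = ¥89.55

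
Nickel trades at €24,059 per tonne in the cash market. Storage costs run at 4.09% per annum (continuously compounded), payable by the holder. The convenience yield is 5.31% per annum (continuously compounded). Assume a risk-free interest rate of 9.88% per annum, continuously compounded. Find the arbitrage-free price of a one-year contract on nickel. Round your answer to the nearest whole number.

€26,235 per tonne

Net carry = r + u − y = 0.0988 + 0.0409 − 0.0531 = 0.0866
F = S·e^((r+u−y)T) = 24059 · e^(0.0866 × 12/12) = 24059 · e^0.086600
= 24059 × 1.090460 = €26,235 per tonne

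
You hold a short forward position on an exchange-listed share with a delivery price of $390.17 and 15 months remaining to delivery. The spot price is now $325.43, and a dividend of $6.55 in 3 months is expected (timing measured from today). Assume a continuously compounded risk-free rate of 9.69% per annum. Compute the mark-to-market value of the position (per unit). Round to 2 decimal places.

PV(remaining dividends) I = 6.55·e^(−0.0969·3/12) = 6.3932
Current forward F = (S − I)·e^(rT) = (325.43 − 6.3932)·e^(0.0969·15/12) = 319.0368 × 1.128766 = 360.1179
Value (long) = (F − K)·e^(−rT) = (360.1179 − 390.17) × 0.885923 = -26.6238
Short position value = −(long value) = $26.62

$26.62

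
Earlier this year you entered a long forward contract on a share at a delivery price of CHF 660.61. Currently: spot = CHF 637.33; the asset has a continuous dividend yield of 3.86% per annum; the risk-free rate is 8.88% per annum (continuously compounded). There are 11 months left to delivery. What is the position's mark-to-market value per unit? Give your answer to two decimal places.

CHF 6.21

Current fair forward for the remaining 11 months: F = S·e^((r − q)·T), (r − q) = 0.0888 − 0.0386 = 0.0502
F = 637.33 · e^(0.0502 × 11/12) = 637.33 × 1.047092 = 667.3431
Value of long forward = (F − K)·e^(−rT) = (667.3431 − 660.61) · e^(−0.0888·11/12)
= 6.7331 × 0.921825 = 6.21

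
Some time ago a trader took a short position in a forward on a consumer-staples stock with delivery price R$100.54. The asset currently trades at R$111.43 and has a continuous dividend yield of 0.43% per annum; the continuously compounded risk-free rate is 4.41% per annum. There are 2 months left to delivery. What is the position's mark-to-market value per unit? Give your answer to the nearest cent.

Current fair forward for the remaining 2 months: F = S·e^((r − q)·T), (r − q) = 0.0441 − 0.0043 = 0.0398
F = 111.43 · e^(0.0398 × 2/12) = 111.43 × 1.006655 = 112.1716
Value of long forward = (F − K)·e^(−rT) = (112.1716 − 100.54) · e^(−0.0441·2/12)
= 11.6316 × 0.992677 = 11.55
Short position value = −(long value) = -R$11.55

-R$11.55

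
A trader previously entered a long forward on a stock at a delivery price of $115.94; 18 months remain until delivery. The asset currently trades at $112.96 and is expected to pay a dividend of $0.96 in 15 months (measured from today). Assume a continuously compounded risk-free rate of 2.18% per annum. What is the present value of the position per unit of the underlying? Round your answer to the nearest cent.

PV(remaining dividends) I = 0.96·e^(−0.0218·15/12) = 0.9342
Current forward F = (S − I)·e^(rT) = (112.96 − 0.9342)·e^(0.0218·18/12) = 112.0258 × 1.033241 = 115.7496
Value (long) = (F − K)·e^(−rT) = (115.7496 − 115.94) × 0.967829 = -0.1843
Value = -$0.18

-$0.18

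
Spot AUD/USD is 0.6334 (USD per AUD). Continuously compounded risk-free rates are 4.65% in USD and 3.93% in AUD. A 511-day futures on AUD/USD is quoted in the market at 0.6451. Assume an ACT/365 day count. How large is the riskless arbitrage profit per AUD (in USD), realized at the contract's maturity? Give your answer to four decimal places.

Fair futures: F* = S·e^(carry·T), with carry = (r_USD − r_AUD) = 0.0465 − 0.0393 = 0.0072
F* = 0.6334 · e^(0.0072 × 511/365) = 0.6334 · e^0.010080 = 0.6334 × 1.010131 = 0.6398
Market 0.6451 > fair 0.6398: forward overpriced → cash-and-carry (buy spot, short the forward).
At maturity, profit = |F_mkt − F*| = |0.6451 − 0.6398| = 0.0053 per AUD (in USD)

0.0053 per AUD (in USD)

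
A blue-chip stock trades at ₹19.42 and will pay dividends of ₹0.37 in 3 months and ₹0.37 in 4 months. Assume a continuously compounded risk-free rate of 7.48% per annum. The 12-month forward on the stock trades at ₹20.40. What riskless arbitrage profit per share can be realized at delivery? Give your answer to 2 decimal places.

₹0.25 per share

PV(dividends) I = 0.37·e^(−0.0748·3/12) + 0.37·e^(−0.0748·4/12) = 0.7240
Fair forward F* = (S − I)·e^(rT) = (19.42 − 0.7240)·e^0.074800 = 18.6960 × 1.077669 = 20.1481
Market ₹20.40 > fair 20.1481: forward overpriced → cash-and-carry (borrow at r, buy the stock and collect the dividends, short the forward).
Profit at T = |F_mkt − F*| = |20.40 − 20.1481| = ₹0.25 per share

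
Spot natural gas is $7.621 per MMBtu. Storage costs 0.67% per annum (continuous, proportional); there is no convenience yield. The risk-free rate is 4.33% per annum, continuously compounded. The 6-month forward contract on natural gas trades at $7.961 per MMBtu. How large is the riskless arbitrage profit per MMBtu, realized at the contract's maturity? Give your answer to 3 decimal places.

$0.147 per MMBtu

Fair forward: F* = S·e^(carry·T), with carry = (r + u) = 0.0433 + 0.0067 = 0.0500
F* = 7.621 · e^(0.0500 × 6/12) = 7.621 · e^0.025000 = 7.621 × 1.025315 = $7.8139
Market $7.961 > fair $7.8139: forward overpriced → cash-and-carry (buy spot, short the forward).
At maturity, profit = |F_mkt − F*| = |7.961 − 7.8139| = $0.147 per MMBtu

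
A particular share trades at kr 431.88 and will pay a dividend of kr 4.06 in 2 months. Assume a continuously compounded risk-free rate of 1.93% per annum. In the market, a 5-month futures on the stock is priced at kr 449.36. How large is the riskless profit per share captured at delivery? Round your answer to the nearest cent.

PV(dividends) I = 4.06·e^(−0.0193·2/12) = 4.0470
Fair futures F* = (S − I)·e^(rT) = (431.88 − 4.0470)·e^0.008042 = 427.8330 × 1.008074 = 431.2873
Market kr 449.36 > fair 431.2873: forward overpriced → cash-and-carry (borrow at r, buy the stock and collect the dividends, short the forward).
Profit at T = |F_mkt − F*| = |449.36 − 431.2873| = kr 18.07 per share

kr 18.07 per share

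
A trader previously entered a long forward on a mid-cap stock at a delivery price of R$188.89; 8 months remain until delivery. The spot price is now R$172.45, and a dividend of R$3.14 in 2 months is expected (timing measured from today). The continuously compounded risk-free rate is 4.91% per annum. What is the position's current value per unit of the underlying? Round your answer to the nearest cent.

-R$13.47

PV(remaining dividends) I = 3.14·e^(−0.0491·2/12) = 3.1144
Current forward F = (S − I)·e^(rT) = (172.45 − 3.1144)·e^(0.0491·8/12) = 169.3356 × 1.033275 = 174.9702
Value (long) = (F − K)·e^(−rT) = (174.9702 − 188.89) × 0.967797 = -13.4715
Value = -R$13.47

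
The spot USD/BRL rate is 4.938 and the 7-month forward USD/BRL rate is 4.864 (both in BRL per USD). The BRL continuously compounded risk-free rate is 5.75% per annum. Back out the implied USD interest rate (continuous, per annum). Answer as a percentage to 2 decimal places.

8.34%

F = S·e^((r_BRL − r_USD)T) ⇒ r_USD = r_BRL − ln(F/S)/T
ln(4.864/4.938) = -0.015099; /(7/12) = -0.025884
r_USD = 0.0575 + 0.025884 = 0.083384
r_USD = 8.34%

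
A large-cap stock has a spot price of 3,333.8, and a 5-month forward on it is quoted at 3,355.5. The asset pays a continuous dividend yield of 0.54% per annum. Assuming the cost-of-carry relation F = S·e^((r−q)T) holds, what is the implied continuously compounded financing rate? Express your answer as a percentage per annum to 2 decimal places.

2.10%

From F = S·e^((r−q)T): (r − q) = ln(F/S)/T
ln(3355.5/3333.8) = ln(1.006509) = 0.006488
(r − q) = 0.006488 / (5/12) = 0.015571
r = ln(F/S)/T + q = 0.015571 + 0.0054 = 0.020971
r = 2.10%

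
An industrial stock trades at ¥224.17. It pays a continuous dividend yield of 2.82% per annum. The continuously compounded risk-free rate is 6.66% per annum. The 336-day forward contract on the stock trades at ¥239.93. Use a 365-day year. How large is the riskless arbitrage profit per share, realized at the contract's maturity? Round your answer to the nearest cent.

Fair forward: F* = S·e^(carry·T), with carry = (r − q) = 0.0666 − 0.0282 = 0.0384
F* = 224.17 · e^(0.0384 × 336/365) = 224.17 · e^0.035349 = 224.17 × 1.035981 = ¥232.2359
Market ¥239.93 > fair ¥232.2359: forward overpriced → cash-and-carry (buy spot, short the forward).
At maturity, profit = |F_mkt − F*| = |239.93 − 232.2359| = ¥7.69 per share

¥7.69 per share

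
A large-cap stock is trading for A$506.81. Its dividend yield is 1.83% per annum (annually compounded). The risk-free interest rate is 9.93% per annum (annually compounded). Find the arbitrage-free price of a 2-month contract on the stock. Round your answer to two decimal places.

F = S · (1+r)^T / (1+q)^T
= 506.81 × 1.015904 / 1.003027 = 506.81 × 1.012838
F = A$513.32

A$513.32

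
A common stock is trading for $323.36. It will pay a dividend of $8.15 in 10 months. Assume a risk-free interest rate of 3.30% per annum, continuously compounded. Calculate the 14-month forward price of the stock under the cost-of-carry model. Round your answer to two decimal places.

$327.81

PV(dividends) I = 8.15·e^(−0.0330·10/12)
I = 7.9289
F = (S − I)·e^(rT) = (323.36 − 7.9289) · e^(0.0330·14/12)
= 315.4311 · e^0.038500 = 315.4311 × 1.039251 = $327.81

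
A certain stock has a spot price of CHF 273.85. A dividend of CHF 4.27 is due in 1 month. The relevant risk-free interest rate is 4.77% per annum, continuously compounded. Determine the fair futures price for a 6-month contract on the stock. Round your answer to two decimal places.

CHF 276.10

PV(dividends) I = 4.27·e^(−0.0477·1/12)
I = 4.2531
F = (S − I)·e^(rT) = (273.85 − 4.2531) · e^(0.0477·6/12)
= 269.5969 · e^0.023850 = 269.5969 × 1.024137 = CHF 276.10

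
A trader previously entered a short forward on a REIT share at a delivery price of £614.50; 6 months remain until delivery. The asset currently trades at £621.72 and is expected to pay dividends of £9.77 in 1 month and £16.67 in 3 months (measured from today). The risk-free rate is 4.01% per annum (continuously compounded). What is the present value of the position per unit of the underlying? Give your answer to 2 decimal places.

PV(remaining dividends) I = 9.77·e^(−0.0401·1/12) + 16.67·e^(−0.0401·3/12) = 26.2411
Current forward F = (S − I)·e^(rT) = (621.72 − 26.2411)·e^(0.0401·6/12) = 595.4789 × 1.020252 = 607.5385
Value (long) = (F − K)·e^(−rT) = (607.5385 − 614.50) × 0.980150 = -6.8233
Short position value = −(long value) = £6.82

£6.82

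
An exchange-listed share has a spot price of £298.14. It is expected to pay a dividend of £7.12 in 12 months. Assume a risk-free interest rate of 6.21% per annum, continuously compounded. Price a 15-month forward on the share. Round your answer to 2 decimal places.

£314.97

PV(dividends) I = 7.12·e^(−0.0621·12/12)
I = 6.6913
F = (S − I)·e^(rT) = (298.14 − 6.6913) · e^(0.0621·15/12)
= 291.4487 · e^0.077625 = 291.4487 × 1.080717 = £314.97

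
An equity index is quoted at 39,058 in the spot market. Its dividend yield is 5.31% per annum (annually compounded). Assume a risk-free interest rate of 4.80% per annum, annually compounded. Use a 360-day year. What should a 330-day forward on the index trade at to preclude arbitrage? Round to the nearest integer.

38,885

F = S · (1+r)^T / (1+q)^T
= 39058 × 1.043913 / 1.048569 = 39058 × 0.995560
F = 38,885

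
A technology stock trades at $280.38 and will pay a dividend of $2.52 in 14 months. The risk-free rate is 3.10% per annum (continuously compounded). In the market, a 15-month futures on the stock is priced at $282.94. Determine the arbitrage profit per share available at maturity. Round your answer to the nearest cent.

PV(dividends) I = 2.52·e^(−0.0310·14/12) = 2.4305
Fair futures F* = (S − I)·e^(rT) = (280.38 − 2.4305)·e^0.038750 = 277.9495 × 1.039511 = 288.9316
Market $282.94 < fair 288.9316: forward underpriced → reverse cash-and-carry (short the stock, invest proceeds at r, pay the dividends, go long the forward).
Profit at T = |F_mkt − F*| = |282.94 − 288.9316| = $5.99 per share

$5.99 per share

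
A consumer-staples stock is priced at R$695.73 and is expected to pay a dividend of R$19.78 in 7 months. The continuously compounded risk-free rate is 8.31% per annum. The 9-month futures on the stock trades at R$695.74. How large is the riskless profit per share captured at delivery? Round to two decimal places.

PV(dividends) I = 19.78·e^(−0.0831·7/12) = 18.8440
Fair futures F* = (S − I)·e^(rT) = (695.73 − 18.8440)·e^0.062325 = 676.8860 × 1.064308 = 720.4152
Market R$695.74 < fair 720.4152: forward underpriced → reverse cash-and-carry (short the stock, invest proceeds at r, pay the dividends, go long the forward).
Profit at T = |F_mkt − F*| = |695.74 − 720.4152| = R$24.68 per share

R$24.68 per share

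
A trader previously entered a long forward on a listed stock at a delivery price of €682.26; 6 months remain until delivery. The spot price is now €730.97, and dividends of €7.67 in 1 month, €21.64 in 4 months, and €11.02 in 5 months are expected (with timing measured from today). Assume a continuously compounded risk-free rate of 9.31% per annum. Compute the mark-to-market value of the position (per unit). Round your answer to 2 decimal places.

PV(remaining dividends) I = 7.67·e^(−0.0931·1/12) + 21.64·e^(−0.0931·4/12) + 11.02·e^(−0.0931·5/12) = 39.1902
Current forward F = (S − I)·e^(rT) = (730.97 − 39.1902)·e^(0.0931·6/12) = 691.7798 × 1.047650 = 724.7431
Value (long) = (F − K)·e^(−rT) = (724.7431 − 682.26) × 0.954517 = 40.5508
Value = €40.55

€40.55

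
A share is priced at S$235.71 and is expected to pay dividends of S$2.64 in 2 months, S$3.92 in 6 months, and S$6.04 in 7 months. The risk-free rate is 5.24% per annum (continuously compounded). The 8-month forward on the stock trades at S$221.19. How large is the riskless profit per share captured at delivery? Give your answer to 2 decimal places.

S$10.17 per share

PV(dividends) I = 2.64·e^(−0.0524·2/12) + 3.92·e^(−0.0524·6/12) + 6.04·e^(−0.0524·7/12) = 12.2938
Fair forward F* = (S − I)·e^(rT) = (235.71 − 12.2938)·e^0.034933 = 223.4162 × 1.035550 = 231.3586
Market S$221.19 < fair 231.3586: forward underpriced → reverse cash-and-carry (short the stock, invest proceeds at r, pay the dividends, go long the forward).
Profit at T = |F_mkt − F*| = |221.19 − 231.3586| = S$10.17 per share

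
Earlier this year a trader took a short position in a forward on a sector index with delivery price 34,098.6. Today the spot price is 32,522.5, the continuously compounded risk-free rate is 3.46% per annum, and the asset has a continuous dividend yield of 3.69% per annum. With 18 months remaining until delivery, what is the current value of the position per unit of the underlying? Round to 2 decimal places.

1602.73

Current fair forward for the remaining 18 months: F = S·e^((r − q)·T), (r − q) = 0.0346 − 0.0369 = -0.0023
F = 32522.5 · e^(-0.0023 × 18/12) = 32522.5 × 0.99655594 = 32410.4906
Value of long forward = (F − K)·e^(−rT) = (32410.4906 − 34098.6) · e^(−0.0346·18/12)
= -1688.1094 × 0.94942380 = -1602.73
Short position value = −(long value) = 1602.73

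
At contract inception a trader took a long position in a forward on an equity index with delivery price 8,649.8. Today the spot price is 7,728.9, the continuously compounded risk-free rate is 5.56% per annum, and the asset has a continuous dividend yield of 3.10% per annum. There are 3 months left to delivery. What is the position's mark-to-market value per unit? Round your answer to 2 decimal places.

Current fair forward for the remaining 3 months: F = S·e^((r − q)·T), (r − q) = 0.0556 − 0.0310 = 0.0246
F = 7728.9 · e^(0.0246 × 3/12) = 7728.9 × 1.00616895 = 7776.5792
Value of long forward = (F − K)·e^(−rT) = (7776.5792 − 8649.8) · e^(−0.0556·3/12)
= -873.2208 × 0.98619616 = -861.17

-861.17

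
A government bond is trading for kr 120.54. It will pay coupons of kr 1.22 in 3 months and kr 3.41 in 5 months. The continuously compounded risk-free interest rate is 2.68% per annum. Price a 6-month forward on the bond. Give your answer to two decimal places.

PV(coupons) I = 1.22·e^(−0.0268·3/12) + 3.41·e^(−0.0268·5/12)
I = 1.2119 + 3.3721 = 4.5840
F = (S − I)·e^(rT) = (120.54 − 4.5840) · e^(0.0268·6/12)
= 115.9560 · e^0.013400 = 115.9560 × 1.013490 = kr 117.52

kr 117.52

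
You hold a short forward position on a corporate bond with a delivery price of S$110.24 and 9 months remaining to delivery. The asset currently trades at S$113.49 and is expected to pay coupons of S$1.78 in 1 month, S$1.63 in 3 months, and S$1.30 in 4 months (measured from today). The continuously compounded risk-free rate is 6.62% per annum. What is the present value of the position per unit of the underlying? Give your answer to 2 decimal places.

-S$3.94

PV(remaining coupons) I = 1.78·e^(−0.0662·1/12) + 1.63·e^(−0.0662·3/12) + 1.30·e^(−0.0662·4/12) = 4.6451
Current forward F = (S − I)·e^(rT) = (113.49 − 4.6451)·e^(0.0662·9/12) = 108.8449 × 1.050903 = 114.3854
Value (long) = (F − K)·e^(−rT) = (114.3854 − 110.24) × 0.951562 = 3.9446
Short position value = −(long value) = -S$3.94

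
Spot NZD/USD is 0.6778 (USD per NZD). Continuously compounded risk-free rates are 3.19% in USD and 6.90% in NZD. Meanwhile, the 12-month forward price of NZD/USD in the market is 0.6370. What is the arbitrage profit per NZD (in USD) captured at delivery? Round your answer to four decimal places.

Fair forward: F* = S·e^(carry·T), with carry = (r_USD − r_NZD) = 0.0319 − 0.0690 = -0.0371
F* = 0.6778 · e^(-0.0371 × 12/12) = 0.6778 · e^-0.037100 = 0.6778 × 0.963580 = 0.6531
Market 0.6370 < fair 0.6531: forward underpriced → reverse cash-and-carry (short spot, go long the forward).
At maturity, profit = |F_mkt − F*| = |0.6370 − 0.6531| = 0.0161 per NZD (in USD)

0.0161 per NZD (in USD)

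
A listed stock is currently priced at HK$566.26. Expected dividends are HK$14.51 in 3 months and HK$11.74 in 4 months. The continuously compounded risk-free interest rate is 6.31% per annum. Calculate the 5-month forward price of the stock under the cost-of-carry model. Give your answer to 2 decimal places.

PV(dividends) I = 14.51·e^(−0.0631·3/12) + 11.74·e^(−0.0631·4/12)
I = 14.2829 + 11.4956 = 25.7785
F = (S − I)·e^(rT) = (566.26 − 25.7785) · e^(0.0631·5/12)
= 540.4815 · e^0.026292 = 540.4815 × 1.026641 = HK$554.88

HK$554.88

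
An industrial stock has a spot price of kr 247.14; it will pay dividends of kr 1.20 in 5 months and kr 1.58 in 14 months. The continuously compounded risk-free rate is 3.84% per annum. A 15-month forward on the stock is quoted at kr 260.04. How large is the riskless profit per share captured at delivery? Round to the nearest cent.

kr 3.57 per share

PV(dividends) I = 1.20·e^(−0.0384·5/12) + 1.58·e^(−0.0384·14/12) = 2.6917
Fair forward F* = (S − I)·e^(rT) = (247.14 − 2.6917)·e^0.048000 = 244.4483 × 1.049171 = 256.4681
Market kr 260.04 > fair 256.4681: forward overpriced → cash-and-carry (borrow at r, buy the stock and collect the dividends, short the forward).
Profit at T = |F_mkt − F*| = |260.04 − 256.4681| = kr 3.57 per share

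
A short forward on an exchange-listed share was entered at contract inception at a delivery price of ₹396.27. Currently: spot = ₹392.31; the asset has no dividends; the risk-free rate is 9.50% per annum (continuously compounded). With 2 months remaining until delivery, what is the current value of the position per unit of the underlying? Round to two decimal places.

-₹2.26

Current fair forward for the remaining 2 months: F = S·e^(r·T), r = 0.0950
F = 392.31 · e^(0.0950 × 2/12) = 392.31 × 1.015959 = 398.5709
Value of long forward = (F − K)·e^(−rT) = (398.5709 − 396.27) · e^(−0.0950·2/12)
= 2.3009 × 0.984291 = 2.26
Short position value = −(long value) = -₹2.26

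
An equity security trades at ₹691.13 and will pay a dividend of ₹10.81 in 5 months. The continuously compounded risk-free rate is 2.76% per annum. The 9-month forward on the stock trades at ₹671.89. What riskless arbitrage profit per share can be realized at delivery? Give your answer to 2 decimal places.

PV(dividends) I = 10.81·e^(−0.0276·5/12) = 10.6864
Fair forward F* = (S − I)·e^(rT) = (691.13 − 10.6864)·e^0.020700 = 680.4436 × 1.020916 = 694.6758
Market ₹671.89 < fair 694.6758: forward underpriced → reverse cash-and-carry (short the stock, invest proceeds at r, pay the dividends, go long the forward).
Profit at T = |F_mkt − F*| = |671.89 − 694.6758| = ₹22.79 per share

₹22.79 per share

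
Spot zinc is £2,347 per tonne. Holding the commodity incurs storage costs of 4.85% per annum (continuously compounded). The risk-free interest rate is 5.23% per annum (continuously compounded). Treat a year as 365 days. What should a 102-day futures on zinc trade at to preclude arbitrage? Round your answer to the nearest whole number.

Net carry = r + u − y = 0.0523 + 0.0485 − 0.0000 = 0.1008
F = S·e^((r+u−y)T) = 2347 · e^(0.1008 × 102/365) = 2347 · e^0.028169
= 2347 × 1.028569 = £2,414 per tonne

£2,414 per tonne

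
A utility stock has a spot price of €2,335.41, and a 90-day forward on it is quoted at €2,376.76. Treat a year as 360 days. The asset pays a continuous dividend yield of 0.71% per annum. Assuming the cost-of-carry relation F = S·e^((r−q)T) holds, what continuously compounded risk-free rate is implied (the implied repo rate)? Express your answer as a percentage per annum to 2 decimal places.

7.73%

From F = S·e^((r−q)T): (r − q) = ln(F/S)/T
ln(2376.76/2335.41) = ln(1.017706) = 0.017551
(r − q) = 0.017551 / (90/360) = 0.070204
r = ln(F/S)/T + q = 0.070204 + 0.0071 = 0.077304
r = 7.73%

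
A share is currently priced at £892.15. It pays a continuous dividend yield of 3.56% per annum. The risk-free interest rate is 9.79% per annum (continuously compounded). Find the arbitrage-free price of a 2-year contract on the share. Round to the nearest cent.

F = S·e^((r − q)T) = 892.15 · e^((0.0979 − 0.0356) × 2)
= 892.15 · e^0.124600 = 892.15 × 1.132695
F = £1,010.53

£1,010.53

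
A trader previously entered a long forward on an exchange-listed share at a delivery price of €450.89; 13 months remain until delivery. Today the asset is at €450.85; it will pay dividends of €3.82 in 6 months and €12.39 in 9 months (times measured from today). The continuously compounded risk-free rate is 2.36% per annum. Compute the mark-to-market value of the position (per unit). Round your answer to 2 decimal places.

PV(remaining dividends) I = 3.82·e^(−0.0236·6/12) + 12.39·e^(−0.0236·9/12) = 15.9478
Current forward F = (S − I)·e^(rT) = (450.85 − 15.9478)·e^(0.0236·13/12) = 434.9022 × 1.025896 = 446.1644
Value (long) = (F − K)·e^(−rT) = (446.1644 − 450.89) × 0.974757 = -4.6063
Value = -€4.61

-€4.61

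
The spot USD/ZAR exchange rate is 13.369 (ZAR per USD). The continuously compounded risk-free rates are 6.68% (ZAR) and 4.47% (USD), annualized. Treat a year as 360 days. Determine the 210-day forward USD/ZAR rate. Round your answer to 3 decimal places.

13.542

F = S·e^((r_ZAR − r_USD)T) = 13.369 · e^((0.0668 − 0.0447) × 210/360)
= 13.369 · e^0.012892 = 13.369 × 1.012975
F = 13.542 ZAR per USD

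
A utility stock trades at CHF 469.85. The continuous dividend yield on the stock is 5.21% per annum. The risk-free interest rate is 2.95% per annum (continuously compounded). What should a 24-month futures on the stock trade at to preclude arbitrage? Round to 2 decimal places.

F = S·e^((r − q)T) = 469.85 · e^((0.0295 − 0.0521) × 24/12)
= 469.85 · e^-0.045200 = 469.85 × 0.955806
F = CHF 449.09

CHF 449.09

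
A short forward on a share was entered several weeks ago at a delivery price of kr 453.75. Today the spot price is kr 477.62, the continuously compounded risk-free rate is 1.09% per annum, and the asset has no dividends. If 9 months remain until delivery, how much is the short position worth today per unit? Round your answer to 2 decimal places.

Current fair forward for the remaining 9 months: F = S·e^(r·T), r = 0.0109
F = 477.62 · e^(0.0109 × 9/12) = 477.62 × 1.008209 = 481.5408
Value of long forward = (F − K)·e^(−rT) = (481.5408 − 453.75) · e^(−0.0109·9/12)
= 27.7908 × 0.991858 = 27.56
Short position value = −(long value) = -kr 27.56

-kr 27.56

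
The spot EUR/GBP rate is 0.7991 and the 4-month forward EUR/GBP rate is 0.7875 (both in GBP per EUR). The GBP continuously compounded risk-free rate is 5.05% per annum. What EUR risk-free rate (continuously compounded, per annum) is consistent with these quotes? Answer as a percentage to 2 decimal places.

9.44%

F = S·e^((r_GBP − r_EUR)T) ⇒ r_EUR = r_GBP − ln(F/S)/T
ln(0.7875/0.7991) = -0.014623; /(4/12) = -0.043869
r_EUR = 0.0505 + 0.043869 = 0.094369
r_EUR = 9.44%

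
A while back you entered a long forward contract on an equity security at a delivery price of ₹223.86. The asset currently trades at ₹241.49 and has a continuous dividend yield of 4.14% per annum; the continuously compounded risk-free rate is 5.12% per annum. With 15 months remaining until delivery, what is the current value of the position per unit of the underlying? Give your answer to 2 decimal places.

Current fair forward for the remaining 15 months: F = S·e^((r − q)·T), (r − q) = 0.0512 − 0.0414 = 0.0098
F = 241.49 · e^(0.0098 × 15/12) = 241.49 × 1.012325 = 244.4664
Value of long forward = (F − K)·e^(−rT) = (244.4664 − 223.86) · e^(−0.0512·15/12)
= 20.6064 × 0.938005 = 19.33

₹19.33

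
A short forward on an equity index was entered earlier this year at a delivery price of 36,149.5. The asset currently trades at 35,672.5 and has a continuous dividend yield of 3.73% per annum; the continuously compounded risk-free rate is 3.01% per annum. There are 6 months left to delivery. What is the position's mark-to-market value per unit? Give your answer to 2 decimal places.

Current fair forward for the remaining 6 months: F = S·e^((r − q)·T), (r − q) = 0.0301 − 0.0373 = -0.0072
F = 35672.5 · e^(-0.0072 × 6/12) = 35672.5 × 0.99640647 = 35544.3098
Value of long forward = (F − K)·e^(−rT) = (35544.3098 − 36149.5) · e^(−0.0301·6/12)
= -605.1902 × 0.98506269 = -596.15
Short position value = −(long value) = 596.15

596.15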